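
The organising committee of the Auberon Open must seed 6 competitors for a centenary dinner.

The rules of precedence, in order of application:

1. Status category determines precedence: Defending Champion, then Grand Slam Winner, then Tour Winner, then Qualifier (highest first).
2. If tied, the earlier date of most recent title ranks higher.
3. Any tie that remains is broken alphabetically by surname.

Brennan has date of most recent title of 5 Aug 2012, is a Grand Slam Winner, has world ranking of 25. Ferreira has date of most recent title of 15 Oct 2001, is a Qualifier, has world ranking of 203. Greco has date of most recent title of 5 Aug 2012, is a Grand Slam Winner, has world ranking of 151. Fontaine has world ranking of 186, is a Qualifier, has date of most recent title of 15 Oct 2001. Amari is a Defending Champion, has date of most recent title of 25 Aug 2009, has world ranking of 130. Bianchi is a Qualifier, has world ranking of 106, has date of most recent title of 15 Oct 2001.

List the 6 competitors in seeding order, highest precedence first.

By status category: Amari (Defending Champion); then Brennan and Greco (Grand Slam Winner); then Bianchi, Ferreira and Fontaine (Qualifier).
Brennan and Greco both have date of most recent title 5 Aug 2012, so the next rule applies.
Among Brennan and Greco, alphabetically by surname: Brennan before Greco.
Bianchi, Ferreira and Fontaine all have date of most recent title 15 Oct 2001, so the next rule applies.
Among Bianchi, Ferreira and Fontaine, alphabetically by surname: Bianchi before Ferreira before Fontaine.
Full order: Amari, Brennan, Greco, Bianchi, Ferreira, Fontaine.

Amari, Brennan, Greco, Bianchi, Ferreira, Fontaine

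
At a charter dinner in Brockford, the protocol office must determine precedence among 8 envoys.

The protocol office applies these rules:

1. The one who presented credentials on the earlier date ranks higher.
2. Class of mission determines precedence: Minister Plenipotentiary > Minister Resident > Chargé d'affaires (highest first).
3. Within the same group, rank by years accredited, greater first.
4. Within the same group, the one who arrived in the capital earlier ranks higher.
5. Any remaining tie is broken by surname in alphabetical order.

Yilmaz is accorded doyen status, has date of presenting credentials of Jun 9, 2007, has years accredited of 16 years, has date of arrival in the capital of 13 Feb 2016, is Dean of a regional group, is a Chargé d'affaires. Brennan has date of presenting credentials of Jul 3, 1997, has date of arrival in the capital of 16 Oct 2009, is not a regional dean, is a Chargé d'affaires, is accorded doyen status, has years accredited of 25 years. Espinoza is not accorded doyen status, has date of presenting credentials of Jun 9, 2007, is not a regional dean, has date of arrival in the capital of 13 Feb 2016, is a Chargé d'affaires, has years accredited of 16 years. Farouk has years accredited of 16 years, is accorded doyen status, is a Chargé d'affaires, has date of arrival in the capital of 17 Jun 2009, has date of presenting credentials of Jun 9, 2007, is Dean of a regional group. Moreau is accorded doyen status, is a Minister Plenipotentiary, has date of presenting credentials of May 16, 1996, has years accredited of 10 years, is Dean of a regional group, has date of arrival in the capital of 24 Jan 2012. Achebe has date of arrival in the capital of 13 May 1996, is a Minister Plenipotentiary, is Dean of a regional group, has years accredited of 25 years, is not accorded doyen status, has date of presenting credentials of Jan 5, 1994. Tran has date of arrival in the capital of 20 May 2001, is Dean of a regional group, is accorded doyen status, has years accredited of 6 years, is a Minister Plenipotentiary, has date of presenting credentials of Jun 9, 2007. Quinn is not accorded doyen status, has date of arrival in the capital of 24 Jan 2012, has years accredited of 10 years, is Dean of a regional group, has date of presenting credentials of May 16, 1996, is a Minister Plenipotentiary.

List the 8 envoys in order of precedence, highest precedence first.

Achebe, Moreau, Quinn, Brennan, Tran, Farouk, Espinoza, Yilmaz

By date of presenting credentials (earlier first): Achebe (Jan 5, 1994); then Moreau and Quinn (both May 16, 1996); then Brennan (Jul 3, 1997); then Tran, Farouk, Espinoza and Yilmaz (each Jun 9, 2007).
Moreau and Quinn are each Minister Plenipotentiary, so the next rule applies.
Moreau and Quinn both have years accredited 10 years, so the next rule applies.
Moreau and Quinn both have date of arrival in the capital 24 Jan 2012, so the next rule applies.
Among Moreau and Quinn, alphabetically by surname: Moreau before Quinn.
Among Tran, Farouk, Espinoza and Yilmaz, by class of mission: Tran (Minister Plenipotentiary) before Farouk, Espinoza and Yilmaz (Chargé d'affaires).
Farouk, Espinoza and Yilmaz all have years accredited 16 years, so the next rule applies.
Among Farouk, Espinoza and Yilmaz, by date of arrival in the capital (earlier first): Farouk (17 Jun 2009) before Espinoza and Yilmaz (13 Feb 2016).
Among Espinoza and Yilmaz, alphabetically by surname: Espinoza before Yilmaz.
Full order: Achebe, Moreau, Quinn, Brennan, Tran, Farouk, Espinoza, Yilmaz.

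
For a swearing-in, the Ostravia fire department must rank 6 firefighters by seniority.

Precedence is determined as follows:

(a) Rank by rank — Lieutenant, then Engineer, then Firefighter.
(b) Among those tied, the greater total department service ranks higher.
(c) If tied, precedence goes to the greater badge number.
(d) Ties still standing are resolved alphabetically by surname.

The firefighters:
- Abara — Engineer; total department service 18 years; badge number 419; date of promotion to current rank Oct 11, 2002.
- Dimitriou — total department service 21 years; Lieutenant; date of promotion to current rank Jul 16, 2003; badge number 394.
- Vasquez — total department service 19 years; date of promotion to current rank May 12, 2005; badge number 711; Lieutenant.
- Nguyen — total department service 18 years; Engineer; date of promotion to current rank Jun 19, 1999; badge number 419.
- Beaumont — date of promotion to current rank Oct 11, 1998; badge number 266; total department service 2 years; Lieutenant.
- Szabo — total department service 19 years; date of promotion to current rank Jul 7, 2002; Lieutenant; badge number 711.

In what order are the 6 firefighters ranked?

Dimitriou, Szabo, Vasquez, Beaumont, Abara, Nguyen

By rank: Dimitriou, Szabo, Vasquez and Beaumont (Lieutenant); then Abara and Nguyen (Engineer).
Among Dimitriou, Szabo, Vasquez and Beaumont, by total department service (higher first): Dimitriou (21 years) before Szabo and Vasquez (19 years) before Beaumont (2 years).
Szabo and Vasquez both have badge number 711, so the next rule applies.
Among Szabo and Vasquez, alphabetically by surname: Szabo before Vasquez.
Abara and Nguyen both have total department service 18 years, so the next rule applies.
Abara and Nguyen both have badge number 419, so the next rule applies.
Among Abara and Nguyen, alphabetically by surname: Abara before Nguyen.
Full order: Dimitriou, Szabo, Vasquez, Beaumont, Abara, Nguyen.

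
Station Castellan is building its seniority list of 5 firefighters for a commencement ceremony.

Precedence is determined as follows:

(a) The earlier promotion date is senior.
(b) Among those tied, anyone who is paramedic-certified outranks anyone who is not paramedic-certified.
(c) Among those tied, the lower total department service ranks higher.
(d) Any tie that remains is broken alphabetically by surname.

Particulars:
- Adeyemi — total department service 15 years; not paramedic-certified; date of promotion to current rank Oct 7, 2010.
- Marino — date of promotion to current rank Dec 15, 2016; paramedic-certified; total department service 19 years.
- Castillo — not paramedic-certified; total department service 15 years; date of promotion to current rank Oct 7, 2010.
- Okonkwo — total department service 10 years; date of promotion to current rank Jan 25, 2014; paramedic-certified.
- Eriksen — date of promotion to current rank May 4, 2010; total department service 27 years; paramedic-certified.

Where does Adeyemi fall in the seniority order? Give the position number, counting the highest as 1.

By date of promotion to current rank (earlier first): Eriksen (May 4, 2010); then Adeyemi and Castillo (both Oct 7, 2010); then Okonkwo (Jan 25, 2014); then Marino (Dec 15, 2016).
Adeyemi and Castillo are each not paramedic-certified, so the next rule applies.
Adeyemi and Castillo both have total department service 15 years, so the next rule applies.
Among Adeyemi and Castillo, alphabetically by surname: Adeyemi before Castillo.
Order: Eriksen, Adeyemi, Castillo, Okonkwo, Marino. So position 2.

2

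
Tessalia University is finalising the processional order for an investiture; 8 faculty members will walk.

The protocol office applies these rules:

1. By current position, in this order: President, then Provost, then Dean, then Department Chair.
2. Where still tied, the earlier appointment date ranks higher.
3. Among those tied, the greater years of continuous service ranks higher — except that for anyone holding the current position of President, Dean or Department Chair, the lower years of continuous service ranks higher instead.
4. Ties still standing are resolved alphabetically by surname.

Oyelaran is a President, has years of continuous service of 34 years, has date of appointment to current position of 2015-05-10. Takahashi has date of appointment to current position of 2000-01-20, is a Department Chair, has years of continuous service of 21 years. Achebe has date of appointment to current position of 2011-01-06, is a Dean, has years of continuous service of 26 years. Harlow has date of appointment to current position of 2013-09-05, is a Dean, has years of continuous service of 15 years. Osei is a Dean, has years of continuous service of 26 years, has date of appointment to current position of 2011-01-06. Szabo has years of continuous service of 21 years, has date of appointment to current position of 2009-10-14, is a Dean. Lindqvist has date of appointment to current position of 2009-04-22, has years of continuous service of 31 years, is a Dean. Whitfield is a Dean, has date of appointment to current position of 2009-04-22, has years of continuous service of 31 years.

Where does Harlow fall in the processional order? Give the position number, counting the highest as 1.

7

By current position: Oyelaran (President); then Lindqvist, Whitfield, Szabo, Achebe, Osei and Harlow (Dean); then Takahashi (Department Chair).
Among Lindqvist, Whitfield, Szabo, Achebe, Osei and Harlow, by date of appointment to current position (earlier first): Lindqvist and Whitfield (2009-04-22) before Szabo (2009-10-14) before Achebe and Osei (2011-01-06) before Harlow (2013-09-05).
Lindqvist and Whitfield both have years of continuous service 31 years, so the next rule applies.
Among Lindqvist and Whitfield, alphabetically by surname: Lindqvist before Whitfield.
Achebe and Osei both have years of continuous service 26 years, so the next rule applies.
Among Achebe and Osei, alphabetically by surname: Achebe before Osei.
Order: Oyelaran, Lindqvist, Whitfield, Szabo, Achebe, Osei, Harlow, Takahashi. So position 7.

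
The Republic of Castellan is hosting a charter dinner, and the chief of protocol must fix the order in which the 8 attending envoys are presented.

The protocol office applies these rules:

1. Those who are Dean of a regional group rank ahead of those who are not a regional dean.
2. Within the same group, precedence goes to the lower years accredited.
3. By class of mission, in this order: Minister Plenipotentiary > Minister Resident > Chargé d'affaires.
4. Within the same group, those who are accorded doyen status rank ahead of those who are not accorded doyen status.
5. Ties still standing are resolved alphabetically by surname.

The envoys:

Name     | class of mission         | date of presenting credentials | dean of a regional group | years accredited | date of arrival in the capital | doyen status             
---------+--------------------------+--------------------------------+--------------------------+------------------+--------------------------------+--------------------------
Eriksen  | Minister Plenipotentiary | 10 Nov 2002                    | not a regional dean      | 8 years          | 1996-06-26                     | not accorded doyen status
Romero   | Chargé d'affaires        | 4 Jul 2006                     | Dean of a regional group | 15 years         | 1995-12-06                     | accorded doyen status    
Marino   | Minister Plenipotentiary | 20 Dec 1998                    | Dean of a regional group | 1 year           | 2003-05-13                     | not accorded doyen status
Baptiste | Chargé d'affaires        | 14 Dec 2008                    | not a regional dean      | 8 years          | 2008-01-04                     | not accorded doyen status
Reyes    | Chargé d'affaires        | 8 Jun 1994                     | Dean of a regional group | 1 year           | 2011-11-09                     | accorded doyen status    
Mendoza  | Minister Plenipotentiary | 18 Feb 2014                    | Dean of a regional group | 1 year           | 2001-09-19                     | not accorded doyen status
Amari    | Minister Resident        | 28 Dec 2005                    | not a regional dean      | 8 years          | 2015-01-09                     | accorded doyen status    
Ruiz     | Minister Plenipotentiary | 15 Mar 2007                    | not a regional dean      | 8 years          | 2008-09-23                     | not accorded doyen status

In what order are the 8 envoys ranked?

By the first rule: Marino, Mendoza, Reyes and Romero (each Dean of a regional group); then Eriksen, Ruiz, Amari and Baptiste (each not a regional dean).
Among Marino, Mendoza, Reyes and Romero, by years accredited (lower first): Marino, Mendoza and Reyes (1 year) before Romero (15 years).
Among Marino, Mendoza and Reyes, by class of mission: Marino and Mendoza (Minister Plenipotentiary) before Reyes (Chargé d'affaires).
Marino and Mendoza are each not accorded doyen status, so the next rule applies.
Among Marino and Mendoza, alphabetically by surname: Marino before Mendoza.
Eriksen, Ruiz, Amari and Baptiste all have years accredited 8 years, so the next rule applies.
Among Eriksen, Ruiz, Amari and Baptiste, by class of mission: Eriksen and Ruiz (Minister Plenipotentiary) before Amari (Minister Resident) before Baptiste (Chargé d'affaires).
Eriksen and Ruiz are each not accorded doyen status, so the next rule applies.
Among Eriksen and Ruiz, alphabetically by surname: Eriksen before Ruiz.
Full order: Marino, Mendoza, Reyes, Romero, Eriksen, Ruiz, Amari, Baptiste.

Marino, Mendoza, Reyes, Romero, Eriksen, Ruiz, Amari, Baptiste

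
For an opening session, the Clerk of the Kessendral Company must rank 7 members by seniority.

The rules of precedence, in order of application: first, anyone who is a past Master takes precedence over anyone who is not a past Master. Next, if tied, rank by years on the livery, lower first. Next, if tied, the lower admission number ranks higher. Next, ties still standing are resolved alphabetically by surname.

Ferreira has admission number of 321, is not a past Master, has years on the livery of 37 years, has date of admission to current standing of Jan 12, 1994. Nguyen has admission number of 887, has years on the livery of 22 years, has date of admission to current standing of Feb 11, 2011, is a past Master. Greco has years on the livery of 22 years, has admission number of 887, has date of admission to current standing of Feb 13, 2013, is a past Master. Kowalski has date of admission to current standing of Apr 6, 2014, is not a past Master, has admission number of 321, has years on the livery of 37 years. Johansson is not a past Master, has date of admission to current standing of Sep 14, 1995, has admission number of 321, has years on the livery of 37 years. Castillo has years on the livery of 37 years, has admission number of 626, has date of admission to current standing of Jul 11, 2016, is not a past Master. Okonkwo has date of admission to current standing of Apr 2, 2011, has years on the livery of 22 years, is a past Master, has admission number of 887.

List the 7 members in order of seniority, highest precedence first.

Greco, Nguyen, Okonkwo, Ferreira, Johansson, Kowalski, Castillo

By the first rule: Greco, Nguyen and Okonkwo (each a past Master); then Ferreira, Johansson, Kowalski and Castillo (each not a past Master).
Greco, Nguyen and Okonkwo all have years on the livery 22 years, so the next rule applies.
Greco, Nguyen and Okonkwo all have admission number 887, so the next rule applies.
Among Greco, Nguyen and Okonkwo, alphabetically by surname: Greco before Nguyen before Okonkwo.
Ferreira, Johansson, Kowalski and Castillo all have years on the livery 37 years, so the next rule applies.
Among Ferreira, Johansson, Kowalski and Castillo, by admission number (lower first): Ferreira, Johansson and Kowalski (321) before Castillo (626).
Among Ferreira, Johansson and Kowalski, alphabetically by surname: Ferreira before Johansson before Kowalski.
Full order: Greco, Nguyen, Okonkwo, Ferreira, Johansson, Kowalski, Castillo.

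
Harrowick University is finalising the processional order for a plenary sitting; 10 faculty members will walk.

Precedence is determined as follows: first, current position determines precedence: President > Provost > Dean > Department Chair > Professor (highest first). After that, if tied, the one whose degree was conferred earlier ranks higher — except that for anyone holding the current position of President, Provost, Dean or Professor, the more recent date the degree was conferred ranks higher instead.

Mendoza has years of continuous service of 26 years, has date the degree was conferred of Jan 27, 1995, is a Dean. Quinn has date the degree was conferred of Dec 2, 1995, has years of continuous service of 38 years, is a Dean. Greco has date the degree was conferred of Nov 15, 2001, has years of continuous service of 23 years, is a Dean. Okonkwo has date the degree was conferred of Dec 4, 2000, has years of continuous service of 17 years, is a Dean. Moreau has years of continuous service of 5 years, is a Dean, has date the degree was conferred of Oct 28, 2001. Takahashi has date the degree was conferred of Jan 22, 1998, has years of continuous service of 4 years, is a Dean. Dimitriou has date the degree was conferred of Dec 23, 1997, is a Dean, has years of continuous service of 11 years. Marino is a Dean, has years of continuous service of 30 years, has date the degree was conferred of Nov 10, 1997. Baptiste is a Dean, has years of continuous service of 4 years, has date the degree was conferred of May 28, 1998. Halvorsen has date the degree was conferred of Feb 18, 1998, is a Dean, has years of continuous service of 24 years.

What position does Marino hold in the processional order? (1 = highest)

By current position: Greco, Moreau, Okonkwo, Baptiste, Halvorsen, Takahashi, Dimitriou, Marino, Quinn and Mendoza (Dean).
Among Greco, Moreau, Okonkwo, Baptiste, Halvorsen, Takahashi, Dimitriou, Marino, Quinn and Mendoza, by date the degree was conferred (later first) (reversed rule for this group): Greco (Nov 15, 2001) before Moreau (Oct 28, 2001) before Okonkwo (Dec 4, 2000) before Baptiste (May 28, 1998) before Halvorsen (Feb 18, 1998) before Takahashi (Jan 22, 1998) before Dimitriou (Dec 23, 1997) before Marino (Nov 10, 1997) before Quinn (Dec 2, 1995) before Mendoza (Jan 27, 1995).
Order: Greco, Moreau, Okonkwo, Baptiste, Halvorsen, Takahashi, Dimitriou, Marino, Quinn, Mendoza. So position 8.

8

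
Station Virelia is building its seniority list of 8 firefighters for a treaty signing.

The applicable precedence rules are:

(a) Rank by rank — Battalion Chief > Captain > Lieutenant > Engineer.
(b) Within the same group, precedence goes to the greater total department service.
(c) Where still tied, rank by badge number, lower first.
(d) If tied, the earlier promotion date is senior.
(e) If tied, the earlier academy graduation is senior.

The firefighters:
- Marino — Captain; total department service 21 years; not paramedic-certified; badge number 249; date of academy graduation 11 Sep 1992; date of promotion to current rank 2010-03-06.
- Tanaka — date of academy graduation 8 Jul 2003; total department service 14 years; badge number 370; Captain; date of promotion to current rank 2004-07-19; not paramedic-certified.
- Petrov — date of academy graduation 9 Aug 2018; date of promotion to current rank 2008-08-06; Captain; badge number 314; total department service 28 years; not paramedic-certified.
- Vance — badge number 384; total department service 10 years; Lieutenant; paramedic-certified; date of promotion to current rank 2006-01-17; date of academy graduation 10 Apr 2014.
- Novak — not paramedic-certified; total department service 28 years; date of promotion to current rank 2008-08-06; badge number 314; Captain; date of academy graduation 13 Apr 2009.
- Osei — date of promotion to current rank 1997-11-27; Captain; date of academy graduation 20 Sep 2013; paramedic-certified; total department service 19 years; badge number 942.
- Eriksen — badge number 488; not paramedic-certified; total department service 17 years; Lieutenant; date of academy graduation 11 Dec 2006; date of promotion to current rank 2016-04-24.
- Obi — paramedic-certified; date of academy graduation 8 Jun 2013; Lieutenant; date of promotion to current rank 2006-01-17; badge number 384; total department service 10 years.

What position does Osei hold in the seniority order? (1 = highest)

4

By rank: Novak, Petrov, Marino, Osei and Tanaka (Captain); then Eriksen, Obi and Vance (Lieutenant).
Among Novak, Petrov, Marino, Osei and Tanaka, by total department service (higher first): Novak and Petrov (28 years) before Marino (21 years) before Osei (19 years) before Tanaka (14 years).
Novak and Petrov both have badge number 314, so the next rule applies.
Novak and Petrov both have date of promotion to current rank 2008-08-06, so the next rule applies.
Among Novak and Petrov, by date of academy graduation (earlier first): Novak (13 Apr 2009) before Petrov (9 Aug 2018).
Among Eriksen, Obi and Vance, by total department service (higher first): Eriksen (17 years) before Obi and Vance (10 years).
Obi and Vance both have badge number 384, so the next rule applies.
Obi and Vance both have date of promotion to current rank 2006-01-17, so the next rule applies.
Among Obi and Vance, by date of academy graduation (earlier first): Obi (8 Jun 2013) before Vance (10 Apr 2014).
Order: Novak, Petrov, Marino, Osei, Tanaka, Eriksen, Obi, Vance. So position 4.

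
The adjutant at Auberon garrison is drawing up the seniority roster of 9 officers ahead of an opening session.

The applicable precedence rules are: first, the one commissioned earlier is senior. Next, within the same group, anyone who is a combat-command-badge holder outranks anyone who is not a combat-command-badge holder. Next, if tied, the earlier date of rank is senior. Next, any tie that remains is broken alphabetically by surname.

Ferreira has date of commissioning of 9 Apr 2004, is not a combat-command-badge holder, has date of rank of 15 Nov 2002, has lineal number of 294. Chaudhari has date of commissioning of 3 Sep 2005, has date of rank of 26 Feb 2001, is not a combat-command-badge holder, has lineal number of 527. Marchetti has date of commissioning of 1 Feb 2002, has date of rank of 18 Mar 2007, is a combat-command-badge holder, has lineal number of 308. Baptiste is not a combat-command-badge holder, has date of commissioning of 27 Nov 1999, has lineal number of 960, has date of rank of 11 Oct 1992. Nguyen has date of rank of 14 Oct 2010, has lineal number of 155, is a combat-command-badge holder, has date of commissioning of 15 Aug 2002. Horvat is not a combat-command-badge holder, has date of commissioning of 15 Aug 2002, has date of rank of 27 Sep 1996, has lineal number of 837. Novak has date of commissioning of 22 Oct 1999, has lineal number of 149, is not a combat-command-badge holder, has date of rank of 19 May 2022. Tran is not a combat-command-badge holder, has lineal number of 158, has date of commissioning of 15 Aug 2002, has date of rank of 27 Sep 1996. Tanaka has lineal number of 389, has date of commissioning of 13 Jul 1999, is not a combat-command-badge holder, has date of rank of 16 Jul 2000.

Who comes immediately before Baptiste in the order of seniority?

Novak

By date of commissioning (earlier first): Tanaka (13 Jul 1999); then Novak (22 Oct 1999); then Baptiste (27 Nov 1999); then Marchetti (1 Feb 2002); then Nguyen, Horvat and Tran (each 15 Aug 2002); then Ferreira (9 Apr 2004); then Chaudhari (3 Sep 2005).
Among Nguyen, Horvat and Tran, a combat-command-badge holder before not a combat-command-badge holder: Nguyen (a combat-command-badge holder) before Horvat and Tran (not a combat-command-badge holder).
Horvat and Tran both have date of rank 27 Sep 1996, so the next rule applies.
Among Horvat and Tran, alphabetically by surname: Horvat before Tran.
Order: Tanaka, Novak, Baptiste, Marchetti, Nguyen, Horvat, Tran, Ferreira, Chaudhari.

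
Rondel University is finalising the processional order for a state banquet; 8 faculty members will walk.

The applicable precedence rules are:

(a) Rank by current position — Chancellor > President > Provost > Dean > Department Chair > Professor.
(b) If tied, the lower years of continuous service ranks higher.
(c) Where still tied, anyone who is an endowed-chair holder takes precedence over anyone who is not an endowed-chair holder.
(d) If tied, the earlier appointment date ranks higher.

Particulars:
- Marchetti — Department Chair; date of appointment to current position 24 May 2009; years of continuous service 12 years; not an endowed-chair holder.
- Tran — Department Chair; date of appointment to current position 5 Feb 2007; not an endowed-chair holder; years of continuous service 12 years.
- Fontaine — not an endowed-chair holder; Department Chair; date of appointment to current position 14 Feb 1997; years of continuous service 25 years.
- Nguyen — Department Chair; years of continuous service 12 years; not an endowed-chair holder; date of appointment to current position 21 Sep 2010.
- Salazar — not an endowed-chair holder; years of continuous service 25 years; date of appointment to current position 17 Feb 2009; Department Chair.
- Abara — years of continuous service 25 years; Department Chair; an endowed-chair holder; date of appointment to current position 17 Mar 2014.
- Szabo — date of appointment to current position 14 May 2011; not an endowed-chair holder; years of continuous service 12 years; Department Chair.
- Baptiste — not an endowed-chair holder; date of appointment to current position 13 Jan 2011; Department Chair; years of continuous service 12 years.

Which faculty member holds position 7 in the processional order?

By current position: Tran, Marchetti, Nguyen, Baptiste, Szabo, Abara, Fontaine and Salazar (Department Chair).
Among Tran, Marchetti, Nguyen, Baptiste, Szabo, Abara, Fontaine and Salazar, by years of continuous service (lower first): Tran, Marchetti, Nguyen, Baptiste and Szabo (12 years) before Abara, Fontaine and Salazar (25 years).
Tran, Marchetti, Nguyen, Baptiste and Szabo are each not an endowed-chair holder, so the next rule applies.
Among Tran, Marchetti, Nguyen, Baptiste and Szabo, by date of appointment to current position (earlier first): Tran (5 Feb 2007) before Marchetti (24 May 2009) before Nguyen (21 Sep 2010) before Baptiste (13 Jan 2011) before Szabo (14 May 2011).
Among Abara, Fontaine and Salazar, an endowed-chair holder before not an endowed-chair holder: Abara (an endowed-chair holder) before Fontaine and Salazar (not an endowed-chair holder).
Among Fontaine and Salazar, by date of appointment to current position (earlier first): Fontaine (14 Feb 1997) before Salazar (17 Feb 2009).
Order: Tran, Marchetti, Nguyen, Baptiste, Szabo, Abara, Fontaine, Salazar.

Fontaine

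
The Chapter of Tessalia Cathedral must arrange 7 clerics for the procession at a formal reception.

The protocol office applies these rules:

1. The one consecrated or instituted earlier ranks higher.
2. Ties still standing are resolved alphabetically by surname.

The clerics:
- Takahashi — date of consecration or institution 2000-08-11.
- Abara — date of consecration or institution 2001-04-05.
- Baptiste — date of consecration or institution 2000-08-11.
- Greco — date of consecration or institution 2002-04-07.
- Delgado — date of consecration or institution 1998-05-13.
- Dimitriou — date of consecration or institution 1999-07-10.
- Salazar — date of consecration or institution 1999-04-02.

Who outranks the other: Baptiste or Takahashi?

Baptiste

By date of consecration or institution (earlier first): Delgado (1998-05-13); then Salazar (1999-04-02); then Dimitriou (1999-07-10); then Baptiste and Takahashi (both 2000-08-11); then Abara (2001-04-05); then Greco (2002-04-07).
Among Baptiste and Takahashi, alphabetically by surname: Baptiste before Takahashi.
So Baptiste takes precedence.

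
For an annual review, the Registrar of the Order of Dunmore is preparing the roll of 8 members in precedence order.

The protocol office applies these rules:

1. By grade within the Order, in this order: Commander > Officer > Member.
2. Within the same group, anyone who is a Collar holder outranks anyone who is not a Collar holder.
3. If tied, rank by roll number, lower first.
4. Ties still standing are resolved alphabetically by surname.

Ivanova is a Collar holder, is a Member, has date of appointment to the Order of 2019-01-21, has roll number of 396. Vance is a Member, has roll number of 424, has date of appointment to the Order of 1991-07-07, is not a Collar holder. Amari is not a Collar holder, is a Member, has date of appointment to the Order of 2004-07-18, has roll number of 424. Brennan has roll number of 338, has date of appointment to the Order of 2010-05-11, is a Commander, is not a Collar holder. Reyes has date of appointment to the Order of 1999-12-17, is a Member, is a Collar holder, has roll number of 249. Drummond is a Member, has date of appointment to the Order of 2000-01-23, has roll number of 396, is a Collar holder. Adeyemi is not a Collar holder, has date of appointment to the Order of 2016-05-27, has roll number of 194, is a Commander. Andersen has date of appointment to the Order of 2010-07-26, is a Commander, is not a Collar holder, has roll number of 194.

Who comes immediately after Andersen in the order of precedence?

By grade within the Order: Adeyemi, Andersen and Brennan (Commander); then Reyes, Drummond, Ivanova, Amari and Vance (Member).
Adeyemi, Andersen and Brennan are each not a Collar holder, so the next rule applies.
Among Adeyemi, Andersen and Brennan, by roll number (lower first): Adeyemi and Andersen (194) before Brennan (338).
Among Adeyemi and Andersen, alphabetically by surname: Adeyemi before Andersen.
Among Reyes, Drummond, Ivanova, Amari and Vance, a Collar holder before not a Collar holder: Reyes, Drummond and Ivanova (a Collar holder) before Amari and Vance (not a Collar holder).
Among Reyes, Drummond and Ivanova, by roll number (lower first): Reyes (249) before Drummond and Ivanova (396).
Among Drummond and Ivanova, alphabetically by surname: Drummond before Ivanova.
Amari and Vance both have roll number 424, so the next rule applies.
Among Amari and Vance, alphabetically by surname: Amari before Vance.
Order: Adeyemi, Andersen, Brennan, Reyes, Drummond, Ivanova, Amari, Vance.

Brennan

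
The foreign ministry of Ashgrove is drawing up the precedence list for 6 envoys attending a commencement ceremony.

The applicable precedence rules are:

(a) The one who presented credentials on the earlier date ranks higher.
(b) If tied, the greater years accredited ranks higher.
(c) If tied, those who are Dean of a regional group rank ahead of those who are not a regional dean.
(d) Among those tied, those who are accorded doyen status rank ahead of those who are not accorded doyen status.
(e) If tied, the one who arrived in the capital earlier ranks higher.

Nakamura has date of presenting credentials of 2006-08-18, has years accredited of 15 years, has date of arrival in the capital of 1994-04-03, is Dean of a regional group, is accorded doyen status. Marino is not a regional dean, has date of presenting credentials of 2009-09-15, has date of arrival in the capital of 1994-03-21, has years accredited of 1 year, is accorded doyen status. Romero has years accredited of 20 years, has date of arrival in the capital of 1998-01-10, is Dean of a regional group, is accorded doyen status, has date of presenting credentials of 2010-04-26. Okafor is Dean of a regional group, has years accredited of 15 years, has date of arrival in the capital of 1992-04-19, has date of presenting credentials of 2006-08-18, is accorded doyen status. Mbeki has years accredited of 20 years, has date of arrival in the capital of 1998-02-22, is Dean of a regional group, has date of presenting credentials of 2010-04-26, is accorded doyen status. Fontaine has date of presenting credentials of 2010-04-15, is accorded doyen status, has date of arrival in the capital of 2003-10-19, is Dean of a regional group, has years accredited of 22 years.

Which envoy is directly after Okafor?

Nakamura

By date of presenting credentials (earlier first): Okafor and Nakamura (both 2006-08-18); then Marino (2009-09-15); then Fontaine (2010-04-15); then Romero and Mbeki (both 2010-04-26).
Okafor and Nakamura both have years accredited 15 years, so the next rule applies.
Okafor and Nakamura are each Dean of a regional group, so the next rule applies.
Okafor and Nakamura are each accorded doyen status, so the next rule applies.
Among Okafor and Nakamura, by date of arrival in the capital (earlier first): Okafor (1992-04-19) before Nakamura (1994-04-03).
Romero and Mbeki both have years accredited 20 years, so the next rule applies.
Romero and Mbeki are each Dean of a regional group, so the next rule applies.
Romero and Mbeki are each accorded doyen status, so the next rule applies.
Among Romero and Mbeki, by date of arrival in the capital (earlier first): Romero (1998-01-10) before Mbeki (1998-02-22).
Order: Okafor, Nakamura, Marino, Fontaine, Romero, Mbeki.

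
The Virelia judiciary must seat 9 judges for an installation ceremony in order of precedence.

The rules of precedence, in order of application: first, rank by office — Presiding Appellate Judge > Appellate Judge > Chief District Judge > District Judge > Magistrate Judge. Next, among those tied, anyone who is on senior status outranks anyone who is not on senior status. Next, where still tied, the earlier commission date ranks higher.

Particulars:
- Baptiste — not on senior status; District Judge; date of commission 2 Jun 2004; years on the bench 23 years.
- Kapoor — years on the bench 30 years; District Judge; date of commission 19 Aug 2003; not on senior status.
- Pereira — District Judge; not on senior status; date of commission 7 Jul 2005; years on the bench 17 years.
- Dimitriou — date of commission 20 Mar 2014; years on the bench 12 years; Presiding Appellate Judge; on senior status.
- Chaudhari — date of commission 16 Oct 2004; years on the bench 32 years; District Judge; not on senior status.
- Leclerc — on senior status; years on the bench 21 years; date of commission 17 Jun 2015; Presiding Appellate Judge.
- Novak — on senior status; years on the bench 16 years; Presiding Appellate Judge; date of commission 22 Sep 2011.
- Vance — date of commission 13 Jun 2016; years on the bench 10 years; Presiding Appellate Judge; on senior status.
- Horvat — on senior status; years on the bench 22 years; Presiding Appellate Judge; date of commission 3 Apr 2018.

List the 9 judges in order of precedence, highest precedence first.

Novak, Dimitriou, Leclerc, Vance, Horvat, Kapoor, Baptiste, Chaudhari, Pereira

By office: Novak, Dimitriou, Leclerc, Vance and Horvat (Presiding Appellate Judge); then Kapoor, Baptiste, Chaudhari and Pereira (District Judge).
Novak, Dimitriou, Leclerc, Vance and Horvat are each on senior status, so the next rule applies.
Among Novak, Dimitriou, Leclerc, Vance and Horvat, by date of commission (earlier first): Novak (22 Sep 2011) before Dimitriou (20 Mar 2014) before Leclerc (17 Jun 2015) before Vance (13 Jun 2016) before Horvat (3 Apr 2018).
Kapoor, Baptiste, Chaudhari and Pereira are each not on senior status, so the next rule applies.
Among Kapoor, Baptiste, Chaudhari and Pereira, by date of commission (earlier first): Kapoor (19 Aug 2003) before Baptiste (2 Jun 2004) before Chaudhari (16 Oct 2004) before Pereira (7 Jul 2005).
Full order: Novak, Dimitriou, Leclerc, Vance, Horvat, Kapoor, Baptiste, Chaudhari, Pereira.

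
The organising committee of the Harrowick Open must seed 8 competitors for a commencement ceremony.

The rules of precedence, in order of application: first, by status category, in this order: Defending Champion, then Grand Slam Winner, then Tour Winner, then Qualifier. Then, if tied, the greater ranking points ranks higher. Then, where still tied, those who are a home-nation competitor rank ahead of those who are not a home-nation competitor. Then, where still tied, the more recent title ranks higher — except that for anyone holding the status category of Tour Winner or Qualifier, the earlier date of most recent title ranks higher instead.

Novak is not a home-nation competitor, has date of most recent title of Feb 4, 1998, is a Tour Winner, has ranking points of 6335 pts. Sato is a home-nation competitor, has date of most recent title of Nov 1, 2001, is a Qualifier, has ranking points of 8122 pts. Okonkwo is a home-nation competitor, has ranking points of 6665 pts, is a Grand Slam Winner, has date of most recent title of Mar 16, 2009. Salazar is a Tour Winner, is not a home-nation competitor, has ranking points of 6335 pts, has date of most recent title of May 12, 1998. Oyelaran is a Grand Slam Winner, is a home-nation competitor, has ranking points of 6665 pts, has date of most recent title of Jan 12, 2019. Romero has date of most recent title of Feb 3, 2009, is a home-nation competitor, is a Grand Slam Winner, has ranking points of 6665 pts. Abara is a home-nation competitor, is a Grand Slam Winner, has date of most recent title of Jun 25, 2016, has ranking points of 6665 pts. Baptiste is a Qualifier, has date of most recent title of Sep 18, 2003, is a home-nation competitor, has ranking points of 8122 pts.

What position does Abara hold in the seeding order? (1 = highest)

By status category: Oyelaran, Abara, Okonkwo and Romero (Grand Slam Winner); then Novak and Salazar (Tour Winner); then Sato and Baptiste (Qualifier).
Oyelaran, Abara, Okonkwo and Romero all have ranking points 6665 pts, so the next rule applies.
Oyelaran, Abara, Okonkwo and Romero are each a home-nation competitor, so the next rule applies.
Among Oyelaran, Abara, Okonkwo and Romero, by date of most recent title (later first): Oyelaran (Jan 12, 2019) before Abara (Jun 25, 2016) before Okonkwo (Mar 16, 2009) before Romero (Feb 3, 2009).
Novak and Salazar both have ranking points 6335 pts, so the next rule applies.
Novak and Salazar are each not a home-nation competitor, so the next rule applies.
Among Novak and Salazar, by date of most recent title (earlier first) (reversed rule for this group): Novak (Feb 4, 1998) before Salazar (May 12, 1998).
Sato and Baptiste both have ranking points 8122 pts, so the next rule applies.
Sato and Baptiste are each a home-nation competitor, so the next rule applies.
Among Sato and Baptiste, by date of most recent title (earlier first) (reversed rule for this group): Sato (Nov 1, 2001) before Baptiste (Sep 18, 2003).
Order: Oyelaran, Abara, Okonkwo, Romero, Novak, Salazar, Sato, Baptiste. So position 2.

2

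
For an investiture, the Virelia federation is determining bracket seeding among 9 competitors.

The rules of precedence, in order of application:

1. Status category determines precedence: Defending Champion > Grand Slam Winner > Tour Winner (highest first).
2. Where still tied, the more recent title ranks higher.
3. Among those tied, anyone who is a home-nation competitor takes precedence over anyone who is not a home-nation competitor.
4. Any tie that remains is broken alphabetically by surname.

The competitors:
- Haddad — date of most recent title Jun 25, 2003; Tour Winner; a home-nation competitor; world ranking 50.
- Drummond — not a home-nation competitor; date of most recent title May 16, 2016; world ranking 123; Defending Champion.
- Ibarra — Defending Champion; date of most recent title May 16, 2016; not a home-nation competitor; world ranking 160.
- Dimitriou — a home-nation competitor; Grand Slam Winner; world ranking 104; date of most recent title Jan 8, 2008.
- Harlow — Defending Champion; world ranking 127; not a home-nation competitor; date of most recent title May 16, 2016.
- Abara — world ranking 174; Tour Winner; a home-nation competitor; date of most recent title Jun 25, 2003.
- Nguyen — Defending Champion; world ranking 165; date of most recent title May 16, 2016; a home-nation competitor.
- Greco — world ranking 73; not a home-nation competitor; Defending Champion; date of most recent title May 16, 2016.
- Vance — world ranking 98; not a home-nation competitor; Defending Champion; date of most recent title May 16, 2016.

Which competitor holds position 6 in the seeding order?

By status category: Nguyen, Drummond, Greco, Harlow, Ibarra and Vance (Defending Champion); then Dimitriou (Grand Slam Winner); then Abara and Haddad (Tour Winner).
Nguyen, Drummond, Greco, Harlow, Ibarra and Vance all have date of most recent title May 16, 2016, so the next rule applies.
Among Nguyen, Drummond, Greco, Harlow, Ibarra and Vance, a home-nation competitor before not a home-nation competitor: Nguyen (a home-nation competitor) before Drummond, Greco, Harlow, Ibarra and Vance (not a home-nation competitor).
Among Drummond, Greco, Harlow, Ibarra and Vance, alphabetically by surname: Drummond before Greco before Harlow before Ibarra before Vance.
Abara and Haddad both have date of most recent title Jun 25, 2003, so the next rule applies.
Abara and Haddad are each a home-nation competitor, so the next rule applies.
Among Abara and Haddad, alphabetically by surname: Abara before Haddad.
Order: Nguyen, Drummond, Greco, Harlow, Ibarra, Vance, Dimitriou, Abara, Haddad.

Vance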